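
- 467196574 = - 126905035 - 340291539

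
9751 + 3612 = 13363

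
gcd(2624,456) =8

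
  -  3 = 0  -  3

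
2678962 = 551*4862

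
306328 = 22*13924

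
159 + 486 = 645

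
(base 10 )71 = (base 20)3b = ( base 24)2n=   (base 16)47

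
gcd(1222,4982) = 94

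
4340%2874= 1466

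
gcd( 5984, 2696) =8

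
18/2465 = 18/2465 =0.01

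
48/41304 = 2/1721 = 0.00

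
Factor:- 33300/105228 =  - 5^2*79^( - 1 ) = - 25/79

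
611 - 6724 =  - 6113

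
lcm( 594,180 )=5940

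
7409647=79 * 93793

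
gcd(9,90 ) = 9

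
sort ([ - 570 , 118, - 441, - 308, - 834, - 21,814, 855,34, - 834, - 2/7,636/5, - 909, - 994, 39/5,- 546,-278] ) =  [ - 994, - 909,-834, - 834, - 570,-546 ,  -  441 , - 308,-278, - 21, - 2/7,39/5,34,118,636/5, 814,855 ]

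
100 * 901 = 90100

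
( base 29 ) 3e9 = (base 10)2938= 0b101101111010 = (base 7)11365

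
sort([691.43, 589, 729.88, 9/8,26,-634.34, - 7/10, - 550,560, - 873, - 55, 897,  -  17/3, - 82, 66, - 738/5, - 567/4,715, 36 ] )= [-873,  -  634.34, - 550, - 738/5, - 567/4, - 82, - 55,  -  17/3, - 7/10, 9/8, 26, 36 , 66, 560,  589,691.43, 715,729.88,897]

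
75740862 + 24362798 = 100103660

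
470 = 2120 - 1650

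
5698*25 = 142450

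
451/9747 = 451/9747  =  0.05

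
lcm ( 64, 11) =704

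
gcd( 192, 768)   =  192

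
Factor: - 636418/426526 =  - 213263^( - 1)*318209^1 = -318209/213263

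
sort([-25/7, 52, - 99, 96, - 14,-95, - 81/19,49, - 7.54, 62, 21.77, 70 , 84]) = [  -  99, - 95,-14, - 7.54, - 81/19,-25/7, 21.77,49, 52, 62,70, 84, 96] 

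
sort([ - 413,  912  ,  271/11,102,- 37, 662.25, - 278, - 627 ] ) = [-627, - 413 , - 278,-37,271/11, 102, 662.25, 912]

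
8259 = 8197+62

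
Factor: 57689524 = 2^2*14422381^1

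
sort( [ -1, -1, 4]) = [-1,  -  1,  4] 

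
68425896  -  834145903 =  - 765720007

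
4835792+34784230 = 39620022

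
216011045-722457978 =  - 506446933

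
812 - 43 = 769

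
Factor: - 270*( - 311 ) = 83970 = 2^1*3^3*5^1*311^1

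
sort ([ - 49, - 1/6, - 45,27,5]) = [  -  49, - 45, - 1/6,5,27]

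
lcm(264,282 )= 12408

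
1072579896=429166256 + 643413640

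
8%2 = 0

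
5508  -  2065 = 3443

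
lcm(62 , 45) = 2790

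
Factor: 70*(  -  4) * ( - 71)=2^3*5^1*7^1*71^1 =19880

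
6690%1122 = 1080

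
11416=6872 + 4544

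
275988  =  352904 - 76916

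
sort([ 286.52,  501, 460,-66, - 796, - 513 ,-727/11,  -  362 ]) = [ - 796, - 513, - 362, - 727/11,- 66,286.52, 460, 501]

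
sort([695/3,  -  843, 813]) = [ - 843, 695/3, 813] 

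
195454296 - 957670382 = - 762216086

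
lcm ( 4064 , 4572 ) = 36576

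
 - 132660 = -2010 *66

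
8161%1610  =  111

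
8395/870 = 9+ 113/174=9.65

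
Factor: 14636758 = 2^1 *7318379^1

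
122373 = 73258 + 49115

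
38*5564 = 211432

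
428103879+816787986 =1244891865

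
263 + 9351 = 9614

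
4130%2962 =1168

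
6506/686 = 9 + 166/343=9.48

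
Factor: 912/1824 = 2^( - 1) = 1/2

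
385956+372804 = 758760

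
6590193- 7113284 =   -  523091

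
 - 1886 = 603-2489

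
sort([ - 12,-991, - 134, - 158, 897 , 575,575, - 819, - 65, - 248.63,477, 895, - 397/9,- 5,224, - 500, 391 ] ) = [ - 991, - 819, - 500, - 248.63, - 158, - 134 , - 65, - 397/9, - 12, - 5,  224, 391,477,575,575,895 , 897]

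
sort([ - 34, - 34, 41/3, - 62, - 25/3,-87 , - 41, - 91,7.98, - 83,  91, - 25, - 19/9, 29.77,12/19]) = [ - 91,  -  87,  -  83,- 62,  -  41 , - 34, - 34 , - 25, - 25/3, - 19/9,12/19,7.98,  41/3, 29.77,91 ]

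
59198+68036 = 127234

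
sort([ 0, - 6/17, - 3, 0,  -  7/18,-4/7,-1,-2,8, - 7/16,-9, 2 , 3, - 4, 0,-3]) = [-9, - 4, - 3,-3,-2, -1, - 4/7,-7/16,-7/18, - 6/17,0 , 0,0, 2,3 , 8 ] 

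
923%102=5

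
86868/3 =28956 = 28956.00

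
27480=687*40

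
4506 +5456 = 9962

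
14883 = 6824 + 8059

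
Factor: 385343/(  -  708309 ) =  - 3^ ( - 2)*11243^( - 1)*55049^1 = - 55049/101187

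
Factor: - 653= - 653^1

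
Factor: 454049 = 349^1*1301^1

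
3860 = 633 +3227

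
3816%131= 17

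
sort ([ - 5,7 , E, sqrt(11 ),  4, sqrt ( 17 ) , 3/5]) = [ -5, 3/5,E , sqrt(11) , 4, sqrt(17), 7] 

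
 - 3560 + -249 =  - 3809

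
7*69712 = 487984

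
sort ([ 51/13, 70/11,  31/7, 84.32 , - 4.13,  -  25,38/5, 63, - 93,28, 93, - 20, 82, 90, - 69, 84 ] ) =[ - 93, - 69, - 25,-20, - 4.13, 51/13, 31/7,  70/11, 38/5,28, 63,82, 84, 84.32,90, 93]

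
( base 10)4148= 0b1000000110100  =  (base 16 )1034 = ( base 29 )4r1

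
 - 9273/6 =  - 1546+1/2 = - 1545.50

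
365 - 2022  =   - 1657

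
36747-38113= - 1366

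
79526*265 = 21074390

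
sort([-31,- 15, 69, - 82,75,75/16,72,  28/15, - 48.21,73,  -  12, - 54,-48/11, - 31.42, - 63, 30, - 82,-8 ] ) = [  -  82, - 82, - 63, - 54, - 48.21, - 31.42, - 31, - 15, - 12 ,  -  8,  -  48/11,28/15,75/16,30 , 69, 72,73, 75 ]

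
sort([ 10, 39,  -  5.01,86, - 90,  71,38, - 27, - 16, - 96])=[ - 96, - 90, - 27 , - 16, - 5.01,10,38,  39,71, 86 ] 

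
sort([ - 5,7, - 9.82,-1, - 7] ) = [ - 9.82, - 7,  -  5, - 1 , 7]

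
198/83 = 2 + 32/83=2.39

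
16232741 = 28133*577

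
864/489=1+ 125/163 = 1.77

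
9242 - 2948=6294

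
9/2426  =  9/2426 = 0.00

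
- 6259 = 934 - 7193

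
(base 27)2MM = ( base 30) 294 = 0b100000011010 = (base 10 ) 2074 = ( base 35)1o9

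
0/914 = 0  =  0.00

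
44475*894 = 39760650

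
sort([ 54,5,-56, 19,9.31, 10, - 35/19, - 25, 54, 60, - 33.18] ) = [ -56, - 33.18, - 25, - 35/19,5 , 9.31,10,19 , 54,54,  60]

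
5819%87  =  77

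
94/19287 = 94/19287=0.00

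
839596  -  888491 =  - 48895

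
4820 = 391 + 4429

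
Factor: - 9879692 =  - 2^2 * 2469923^1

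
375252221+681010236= 1056262457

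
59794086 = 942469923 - 882675837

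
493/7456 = 493/7456 = 0.07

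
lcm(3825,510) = 7650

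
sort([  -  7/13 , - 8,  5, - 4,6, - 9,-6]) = [- 9, - 8, - 6, - 4, - 7/13, 5,6 ] 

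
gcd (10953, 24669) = 9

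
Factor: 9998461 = 11^1*31^1 * 109^1*269^1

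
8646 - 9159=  - 513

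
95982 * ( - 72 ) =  - 6910704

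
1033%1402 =1033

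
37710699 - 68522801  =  - 30812102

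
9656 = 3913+5743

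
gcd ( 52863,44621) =1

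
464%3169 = 464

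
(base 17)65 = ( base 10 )107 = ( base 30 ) 3h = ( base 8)153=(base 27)3Q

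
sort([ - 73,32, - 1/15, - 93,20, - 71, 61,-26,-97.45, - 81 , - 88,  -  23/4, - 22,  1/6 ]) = [ - 97.45,  -  93,-88,  -  81,- 73, - 71,  -  26, - 22, - 23/4, - 1/15, 1/6,20,  32,61] 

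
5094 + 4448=9542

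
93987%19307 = 16759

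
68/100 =17/25 = 0.68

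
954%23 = 11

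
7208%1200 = 8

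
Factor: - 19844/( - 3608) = 11/2 = 2^( - 1 )*11^1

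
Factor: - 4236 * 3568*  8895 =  - 134439456960=- 2^6*3^2*5^1*223^1 *353^1*593^1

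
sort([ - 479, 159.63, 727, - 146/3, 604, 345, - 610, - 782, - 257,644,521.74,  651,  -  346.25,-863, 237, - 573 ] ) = [ - 863, - 782 , - 610, - 573,  -  479, - 346.25 , - 257, - 146/3, 159.63, 237 , 345, 521.74,604, 644, 651, 727 ] 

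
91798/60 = 1529 + 29/30= 1529.97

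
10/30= 1/3 = 0.33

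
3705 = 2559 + 1146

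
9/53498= 9/53498 = 0.00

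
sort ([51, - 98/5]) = [-98/5, 51]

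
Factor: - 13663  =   - 13^1 * 1051^1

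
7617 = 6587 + 1030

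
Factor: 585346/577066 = 7^( - 1)*47^( - 1)  *877^(-1)*292673^1= 292673/288533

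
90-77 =13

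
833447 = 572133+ 261314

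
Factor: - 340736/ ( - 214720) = 2^2 * 5^( - 1 ) * 11^2 *61^(  -  1 ) = 484/305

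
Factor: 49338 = 2^1 *3^2 * 2741^1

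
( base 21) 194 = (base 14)334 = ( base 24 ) 12A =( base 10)634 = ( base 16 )27A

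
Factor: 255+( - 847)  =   - 592 = -  2^4* 37^1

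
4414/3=4414/3 = 1471.33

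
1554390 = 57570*27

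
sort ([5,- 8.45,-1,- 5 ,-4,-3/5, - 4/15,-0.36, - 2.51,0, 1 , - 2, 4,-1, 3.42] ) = [-8.45, - 5, - 4, - 2.51 , - 2,-1, - 1,-3/5,-0.36 , - 4/15, 0,  1, 3.42, 4,5 ] 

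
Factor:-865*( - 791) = 5^1*7^1* 113^1*173^1 = 684215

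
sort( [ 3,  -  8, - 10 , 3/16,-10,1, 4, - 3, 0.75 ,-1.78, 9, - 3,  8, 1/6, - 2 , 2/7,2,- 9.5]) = [ - 10,  -  10, - 9.5,-8, - 3 ,  -  3 ,- 2 ,-1.78 , 1/6, 3/16 , 2/7, 0.75,  1,2,3, 4,8,  9 ] 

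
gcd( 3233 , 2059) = 1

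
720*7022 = 5055840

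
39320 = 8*4915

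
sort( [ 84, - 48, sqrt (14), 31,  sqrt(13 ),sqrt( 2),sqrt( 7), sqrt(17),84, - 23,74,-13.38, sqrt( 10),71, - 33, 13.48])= [-48, - 33, - 23,-13.38,sqrt( 2),sqrt (7),sqrt( 10),sqrt(13), sqrt(  14),sqrt( 17 ),13.48,31, 71,74,84  ,  84]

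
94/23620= 47/11810 = 0.00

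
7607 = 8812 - 1205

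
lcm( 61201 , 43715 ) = 306005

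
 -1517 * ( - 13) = 19721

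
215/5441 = 215/5441=0.04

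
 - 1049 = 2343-3392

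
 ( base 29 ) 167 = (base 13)608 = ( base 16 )3fe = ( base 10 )1022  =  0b1111111110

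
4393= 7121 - 2728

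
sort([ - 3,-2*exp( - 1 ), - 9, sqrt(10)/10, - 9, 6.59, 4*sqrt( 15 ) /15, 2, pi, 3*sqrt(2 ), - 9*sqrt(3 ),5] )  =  [-9*sqrt( 3) , - 9,-9, - 3, - 2*exp( - 1), sqrt(10 ) /10, 4*sqrt(15 ) /15, 2,pi, 3*sqrt (2 ), 5, 6.59 ]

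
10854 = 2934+7920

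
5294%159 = 47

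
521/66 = 521/66 = 7.89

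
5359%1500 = 859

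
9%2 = 1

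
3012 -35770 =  - 32758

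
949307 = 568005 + 381302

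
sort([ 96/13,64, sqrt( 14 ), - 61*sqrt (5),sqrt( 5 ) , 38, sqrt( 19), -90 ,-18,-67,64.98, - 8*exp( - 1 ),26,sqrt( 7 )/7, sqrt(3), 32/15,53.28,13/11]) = [ - 61 * sqrt(5), - 90, - 67,-18, - 8*exp( - 1),sqrt( 7) /7, 13/11,sqrt( 3),32/15,sqrt( 5),sqrt( 14),sqrt (19),96/13,26,38,53.28, 64, 64.98 ]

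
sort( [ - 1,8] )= [ - 1, 8] 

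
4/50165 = 4/50165 = 0.00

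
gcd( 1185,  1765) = 5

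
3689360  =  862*4280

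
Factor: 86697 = 3^3 * 13^2*19^1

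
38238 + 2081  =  40319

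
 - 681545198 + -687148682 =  - 1368693880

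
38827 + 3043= 41870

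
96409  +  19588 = 115997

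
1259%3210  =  1259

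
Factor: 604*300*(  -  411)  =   - 2^4*3^2 * 5^2*137^1*151^1 =- 74473200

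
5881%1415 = 221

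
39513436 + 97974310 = 137487746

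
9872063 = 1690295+8181768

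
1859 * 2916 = 5420844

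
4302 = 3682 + 620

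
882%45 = 27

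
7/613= 7/613=0.01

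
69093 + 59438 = 128531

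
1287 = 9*143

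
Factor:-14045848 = -2^3 * 53^1*157^1*211^1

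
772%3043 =772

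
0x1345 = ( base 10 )4933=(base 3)20202201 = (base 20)C6D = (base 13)2326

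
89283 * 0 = 0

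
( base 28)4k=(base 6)340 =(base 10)132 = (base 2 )10000100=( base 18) 76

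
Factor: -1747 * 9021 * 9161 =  - 144374492607 = -  3^1*31^1*97^1*1747^1*9161^1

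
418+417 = 835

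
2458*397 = 975826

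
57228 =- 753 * ( - 76 ) 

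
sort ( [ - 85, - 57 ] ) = [ - 85,-57] 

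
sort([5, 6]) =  [5 , 6]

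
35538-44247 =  - 8709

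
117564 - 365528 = - 247964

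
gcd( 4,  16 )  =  4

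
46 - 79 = - 33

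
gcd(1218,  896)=14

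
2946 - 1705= 1241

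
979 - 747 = 232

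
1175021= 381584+793437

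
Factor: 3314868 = 2^2*3^1*276239^1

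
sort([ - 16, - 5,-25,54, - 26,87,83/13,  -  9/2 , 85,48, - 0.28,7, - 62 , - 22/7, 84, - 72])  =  [ - 72,-62, - 26, - 25,-16, - 5, - 9/2,-22/7, - 0.28,83/13, 7,48 , 54,84,85 , 87]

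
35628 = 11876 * 3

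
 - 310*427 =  - 132370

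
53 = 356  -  303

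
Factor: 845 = 5^1 * 13^2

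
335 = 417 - 82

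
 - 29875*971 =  - 29008625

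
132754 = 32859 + 99895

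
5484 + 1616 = 7100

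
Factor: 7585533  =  3^2*41^1*61^1*337^1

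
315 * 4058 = 1278270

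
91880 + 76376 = 168256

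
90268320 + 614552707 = 704821027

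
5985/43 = 5985/43 = 139.19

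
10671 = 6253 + 4418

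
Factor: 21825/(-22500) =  - 97/100 = -2^( - 2 ) * 5^( - 2 ) * 97^1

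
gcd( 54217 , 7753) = 1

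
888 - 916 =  - 28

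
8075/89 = 90 + 65/89 = 90.73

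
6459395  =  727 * 8885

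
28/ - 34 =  - 14/17 = - 0.82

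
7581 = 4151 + 3430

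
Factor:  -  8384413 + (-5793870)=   -  14178283 = - 7^1*233^1*8693^1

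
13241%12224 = 1017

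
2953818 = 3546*833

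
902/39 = 902/39 = 23.13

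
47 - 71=-24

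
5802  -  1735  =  4067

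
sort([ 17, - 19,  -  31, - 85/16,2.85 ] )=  [-31,  -  19,-85/16, 2.85, 17]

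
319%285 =34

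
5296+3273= 8569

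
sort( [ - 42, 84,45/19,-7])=[ - 42, - 7, 45/19, 84]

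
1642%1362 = 280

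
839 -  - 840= 1679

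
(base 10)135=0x87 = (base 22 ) 63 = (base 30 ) 4F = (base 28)4N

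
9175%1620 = 1075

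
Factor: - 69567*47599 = - 3^1*23189^1*47599^1 = - 3311319633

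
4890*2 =9780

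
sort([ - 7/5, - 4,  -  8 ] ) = [ - 8, - 4, - 7/5]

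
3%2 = 1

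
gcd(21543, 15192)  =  3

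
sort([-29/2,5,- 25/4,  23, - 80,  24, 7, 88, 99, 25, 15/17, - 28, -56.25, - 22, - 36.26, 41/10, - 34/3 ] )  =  [ - 80, - 56.25, - 36.26, - 28,- 22,-29/2, - 34/3, - 25/4,15/17, 41/10, 5, 7,23, 24, 25, 88,99]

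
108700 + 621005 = 729705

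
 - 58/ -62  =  29/31 = 0.94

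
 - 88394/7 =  - 88394/7 = - 12627.71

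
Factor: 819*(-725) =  - 593775 = -3^2*5^2 * 7^1*13^1 * 29^1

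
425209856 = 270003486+155206370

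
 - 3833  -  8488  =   - 12321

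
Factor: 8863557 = 3^1*19^1*155501^1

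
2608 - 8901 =- 6293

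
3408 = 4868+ - 1460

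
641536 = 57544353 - 56902817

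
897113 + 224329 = 1121442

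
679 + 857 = 1536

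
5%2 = 1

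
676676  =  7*96668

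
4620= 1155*4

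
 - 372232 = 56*( - 6647 )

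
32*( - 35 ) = -1120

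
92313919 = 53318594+38995325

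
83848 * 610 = 51147280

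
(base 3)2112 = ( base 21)35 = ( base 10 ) 68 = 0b1000100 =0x44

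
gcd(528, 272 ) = 16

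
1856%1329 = 527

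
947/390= 947/390  =  2.43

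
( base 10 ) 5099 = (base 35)45o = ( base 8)11753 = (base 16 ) 13EB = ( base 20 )CEJ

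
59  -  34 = 25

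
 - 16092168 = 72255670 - 88347838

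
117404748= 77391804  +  40012944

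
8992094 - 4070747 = 4921347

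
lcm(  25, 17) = 425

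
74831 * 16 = 1197296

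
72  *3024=217728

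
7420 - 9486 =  - 2066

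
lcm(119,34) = 238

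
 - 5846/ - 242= 24 + 19/121 = 24.16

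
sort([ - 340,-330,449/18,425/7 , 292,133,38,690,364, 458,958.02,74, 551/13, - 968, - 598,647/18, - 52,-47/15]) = [ - 968 ,  -  598, - 340 , - 330,  -  52, - 47/15,449/18, 647/18, 38,551/13,425/7,74,133,292,364, 458 , 690,958.02]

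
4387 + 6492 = 10879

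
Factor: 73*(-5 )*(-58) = 2^1*5^1*29^1*73^1 = 21170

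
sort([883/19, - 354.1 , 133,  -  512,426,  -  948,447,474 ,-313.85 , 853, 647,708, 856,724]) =[ - 948, - 512, -354.1, - 313.85,883/19, 133, 426,447,474,647 , 708,724,853,856]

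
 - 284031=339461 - 623492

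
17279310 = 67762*255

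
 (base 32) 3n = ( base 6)315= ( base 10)119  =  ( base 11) a9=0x77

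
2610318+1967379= 4577697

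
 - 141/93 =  - 2+15/31 = - 1.52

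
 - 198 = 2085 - 2283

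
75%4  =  3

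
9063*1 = 9063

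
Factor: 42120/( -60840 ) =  - 9/13 = -3^2 *13^( - 1 ) 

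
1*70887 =70887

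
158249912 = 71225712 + 87024200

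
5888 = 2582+3306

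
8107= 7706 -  - 401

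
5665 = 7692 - 2027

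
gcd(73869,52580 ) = 1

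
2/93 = 2/93 = 0.02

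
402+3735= 4137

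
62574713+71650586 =134225299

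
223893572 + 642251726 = 866145298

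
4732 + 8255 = 12987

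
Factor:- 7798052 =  - 2^2*47^1 * 41479^1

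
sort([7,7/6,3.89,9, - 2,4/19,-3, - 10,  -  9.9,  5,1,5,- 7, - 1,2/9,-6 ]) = [-10, - 9.9,  -  7, -6, - 3 , - 2 ,  -  1, 4/19,2/9 , 1,  7/6, 3.89, 5, 5,7 , 9 ] 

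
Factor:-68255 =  - 5^1*11^1*17^1*73^1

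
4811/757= 6 + 269/757  =  6.36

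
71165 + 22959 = 94124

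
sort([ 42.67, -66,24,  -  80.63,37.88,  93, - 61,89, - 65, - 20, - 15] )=[ - 80.63, - 66, - 65, - 61 , -20, - 15 , 24, 37.88, 42.67,89,  93]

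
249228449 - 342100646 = -92872197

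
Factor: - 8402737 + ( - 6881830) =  - 15284567 = - 233^1 * 65599^1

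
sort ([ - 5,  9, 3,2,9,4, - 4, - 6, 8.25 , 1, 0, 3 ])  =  [ - 6 , - 5, - 4,0 , 1, 2,3, 3, 4, 8.25, 9, 9]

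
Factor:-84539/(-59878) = 2^( - 1 )*7^( - 1)*47^(-1)*929^1 = 929/658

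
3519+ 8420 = 11939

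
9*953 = 8577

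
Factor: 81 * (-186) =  - 15066  =  -2^1*3^5*31^1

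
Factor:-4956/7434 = -2/3 = - 2^1*3^( - 1)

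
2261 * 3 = 6783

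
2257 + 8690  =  10947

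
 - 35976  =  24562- 60538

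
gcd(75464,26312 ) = 8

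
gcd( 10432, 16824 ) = 8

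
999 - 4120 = -3121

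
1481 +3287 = 4768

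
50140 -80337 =  -  30197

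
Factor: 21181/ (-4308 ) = - 59/12 = -  2^( - 2 ) *3^( - 1 )*59^1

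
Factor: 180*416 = 2^7 * 3^2*5^1*13^1 =74880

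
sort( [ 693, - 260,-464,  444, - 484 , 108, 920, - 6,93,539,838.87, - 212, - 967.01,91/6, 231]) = [ - 967.01, - 484 , - 464, - 260, - 212, - 6, 91/6 , 93, 108, 231, 444,539,693,838.87,  920] 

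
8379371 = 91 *92081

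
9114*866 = 7892724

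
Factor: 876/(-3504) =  - 1/4 = -  2^(-2)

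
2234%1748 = 486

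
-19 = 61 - 80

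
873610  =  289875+583735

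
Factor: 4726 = 2^1 * 17^1 * 139^1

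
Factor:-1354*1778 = -2^2* 7^1*127^1*677^1 = - 2407412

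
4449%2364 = 2085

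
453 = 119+334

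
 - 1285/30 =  - 43 + 1/6 = - 42.83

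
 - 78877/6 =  -78877/6 = -13146.17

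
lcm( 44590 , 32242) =2095730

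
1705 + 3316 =5021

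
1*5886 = 5886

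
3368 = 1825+1543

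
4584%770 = 734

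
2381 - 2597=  - 216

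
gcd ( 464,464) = 464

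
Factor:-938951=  - 13^1*72227^1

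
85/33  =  2 + 19/33=2.58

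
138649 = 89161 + 49488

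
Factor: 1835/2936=5/8= 2^( - 3)* 5^1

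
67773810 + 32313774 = 100087584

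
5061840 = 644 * 7860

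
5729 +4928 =10657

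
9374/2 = 4687 = 4687.00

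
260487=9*28943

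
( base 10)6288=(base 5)200123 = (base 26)97m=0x1890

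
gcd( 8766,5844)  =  2922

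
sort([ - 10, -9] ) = [- 10,-9] 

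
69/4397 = 69/4397=   0.02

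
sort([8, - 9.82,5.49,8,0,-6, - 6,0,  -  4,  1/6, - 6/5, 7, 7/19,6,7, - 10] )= [ - 10, - 9.82, - 6 , - 6, - 4,- 6/5, 0,0,1/6,7/19,5.49,6 , 7,  7,8,8]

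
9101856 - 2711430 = 6390426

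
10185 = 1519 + 8666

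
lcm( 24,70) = 840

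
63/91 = 9/13=0.69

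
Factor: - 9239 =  - 9239^1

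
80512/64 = 1258= 1258.00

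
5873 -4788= 1085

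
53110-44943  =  8167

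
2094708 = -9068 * (- 231)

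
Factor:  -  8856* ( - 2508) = 22210848  =  2^5*3^4*11^1*19^1*41^1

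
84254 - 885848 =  - 801594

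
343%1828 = 343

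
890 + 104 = 994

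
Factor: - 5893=-71^1 * 83^1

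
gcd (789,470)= 1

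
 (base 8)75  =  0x3D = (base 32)1t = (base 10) 61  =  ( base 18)37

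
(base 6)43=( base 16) 1b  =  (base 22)15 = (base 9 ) 30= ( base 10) 27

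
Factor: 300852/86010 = 822/235 = 2^1*3^1*5^(  -  1)*47^( - 1)*137^1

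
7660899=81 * 94579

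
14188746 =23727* 598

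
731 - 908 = -177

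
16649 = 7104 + 9545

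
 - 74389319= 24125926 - 98515245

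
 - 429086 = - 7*61298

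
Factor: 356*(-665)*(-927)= 2^2*3^2 * 5^1*7^1 * 19^1*89^1*103^1 = 219457980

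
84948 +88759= 173707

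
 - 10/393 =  - 10/393 = - 0.03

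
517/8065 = 517/8065=0.06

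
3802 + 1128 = 4930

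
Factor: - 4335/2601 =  - 3^(-1)*5^1  =  -5/3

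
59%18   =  5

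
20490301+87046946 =107537247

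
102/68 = 3/2 =1.50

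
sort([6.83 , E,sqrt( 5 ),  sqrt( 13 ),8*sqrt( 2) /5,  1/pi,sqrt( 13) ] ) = [1/pi,  sqrt (5),  8*sqrt( 2)/5, E, sqrt( 13), sqrt( 13),6.83 ]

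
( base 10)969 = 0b1111001001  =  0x3c9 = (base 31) 108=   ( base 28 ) 16H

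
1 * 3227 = 3227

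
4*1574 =6296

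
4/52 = 1/13 = 0.08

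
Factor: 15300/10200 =2^ ( - 1)*3^1 = 3/2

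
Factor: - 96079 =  - 96079^1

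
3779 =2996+783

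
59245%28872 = 1501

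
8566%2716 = 418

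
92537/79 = 1171+28/79 = 1171.35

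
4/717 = 4/717 = 0.01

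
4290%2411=1879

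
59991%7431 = 543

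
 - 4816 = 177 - 4993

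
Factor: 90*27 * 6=2^2*3^6*5^1 = 14580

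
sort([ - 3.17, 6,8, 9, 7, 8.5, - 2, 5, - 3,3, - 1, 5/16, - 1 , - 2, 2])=[-3.17,-3,-2, - 2, - 1,-1 , 5/16, 2, 3,  5,6, 7, 8,  8.5, 9]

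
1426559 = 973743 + 452816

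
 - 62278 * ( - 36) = 2242008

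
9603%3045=468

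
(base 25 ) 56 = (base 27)4n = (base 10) 131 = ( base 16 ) 83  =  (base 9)155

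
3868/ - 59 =-3868/59 = - 65.56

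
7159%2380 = 19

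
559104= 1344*416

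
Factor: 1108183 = 373^1*2971^1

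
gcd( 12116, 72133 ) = 1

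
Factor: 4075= 5^2*163^1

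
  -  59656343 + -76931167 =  - 136587510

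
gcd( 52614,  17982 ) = 666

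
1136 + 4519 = 5655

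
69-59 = 10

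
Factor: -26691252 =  - 2^2*3^1*7^1*29^1*10957^1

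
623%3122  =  623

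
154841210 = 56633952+98207258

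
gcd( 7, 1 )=1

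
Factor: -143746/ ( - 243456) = 2^( -7)*3^( - 1) *41^1*317^(-1)*1753^1= 71873/121728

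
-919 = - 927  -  - 8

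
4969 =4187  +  782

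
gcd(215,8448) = 1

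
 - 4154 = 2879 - 7033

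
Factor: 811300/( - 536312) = - 2^( - 1 )*5^2*19^1*157^(  -  1) =- 475/314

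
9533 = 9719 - 186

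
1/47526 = 1/47526 = 0.00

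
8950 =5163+3787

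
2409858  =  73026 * 33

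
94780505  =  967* 98015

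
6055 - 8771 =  - 2716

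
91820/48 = 22955/12 = 1912.92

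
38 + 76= 114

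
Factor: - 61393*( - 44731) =2746170283=29^2*41^1*73^1*1091^1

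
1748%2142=1748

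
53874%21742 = 10390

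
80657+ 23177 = 103834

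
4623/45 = 102 + 11/15 = 102.73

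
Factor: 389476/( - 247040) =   -  97369/61760 = - 2^( - 6)*5^ ( - 1) * 193^( - 1)*97369^1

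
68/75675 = 68/75675 =0.00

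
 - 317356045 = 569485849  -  886841894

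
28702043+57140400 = 85842443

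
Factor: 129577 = 7^1*107^1*173^1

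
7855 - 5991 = 1864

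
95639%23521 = 1555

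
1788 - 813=975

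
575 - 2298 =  - 1723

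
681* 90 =61290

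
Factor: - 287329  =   - 7^1*41047^1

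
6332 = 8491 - 2159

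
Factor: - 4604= - 2^2*1151^1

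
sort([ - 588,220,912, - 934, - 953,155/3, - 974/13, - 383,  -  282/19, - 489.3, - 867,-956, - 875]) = [ - 956, - 953, - 934,  -  875, - 867, - 588, - 489.3, - 383, - 974/13, -282/19, 155/3, 220,912 ]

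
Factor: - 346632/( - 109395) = 2^3*3^( - 1)*5^( - 1)*17^( - 1 )*101^1 =808/255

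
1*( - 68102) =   -  68102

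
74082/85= 871 + 47/85 = 871.55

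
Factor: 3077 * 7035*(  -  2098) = -45414766110 = - 2^1*3^1*5^1 * 7^1 * 17^1*67^1*181^1 * 1049^1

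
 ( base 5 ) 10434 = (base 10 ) 744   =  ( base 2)1011101000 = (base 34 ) lu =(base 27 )10F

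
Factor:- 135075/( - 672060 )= 9005/44804=2^(-2)*5^1*23^(  -  1 ) * 487^( - 1) * 1801^1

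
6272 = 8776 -2504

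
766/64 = 383/32 = 11.97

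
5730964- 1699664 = 4031300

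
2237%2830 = 2237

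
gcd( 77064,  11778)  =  78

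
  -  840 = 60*(-14)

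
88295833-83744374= 4551459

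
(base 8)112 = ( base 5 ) 244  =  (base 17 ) 46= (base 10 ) 74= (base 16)4A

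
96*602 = 57792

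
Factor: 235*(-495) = - 116325 = - 3^2*5^2*11^1*47^1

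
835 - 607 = 228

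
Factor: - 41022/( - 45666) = 53/59=53^1*59^( - 1)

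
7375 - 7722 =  - 347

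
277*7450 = 2063650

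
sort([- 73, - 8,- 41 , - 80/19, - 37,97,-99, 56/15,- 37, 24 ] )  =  [ - 99,  -  73, - 41, - 37, - 37  , - 8 , - 80/19, 56/15, 24, 97 ] 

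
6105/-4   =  -6105/4 = -  1526.25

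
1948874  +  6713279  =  8662153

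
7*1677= 11739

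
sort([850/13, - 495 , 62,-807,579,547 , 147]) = [ -807, - 495 , 62,850/13, 147, 547, 579 ] 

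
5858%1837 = 347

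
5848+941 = 6789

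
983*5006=4920898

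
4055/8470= 811/1694 = 0.48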